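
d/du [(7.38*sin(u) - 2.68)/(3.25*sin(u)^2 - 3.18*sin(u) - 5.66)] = (-23.985*sin(u)^2 + 17.42*sin(u) - 50.2932)*cos(u)/(10.5625*sin(u)^4 - 20.67*sin(u)^3 - 26.6776*sin(u)^2 + 35.9976*sin(u) + 32.0356)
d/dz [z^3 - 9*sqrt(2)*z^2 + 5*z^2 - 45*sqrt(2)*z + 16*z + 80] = 3*z^2 - 18*sqrt(2)*z + 10*z - 45*sqrt(2) + 16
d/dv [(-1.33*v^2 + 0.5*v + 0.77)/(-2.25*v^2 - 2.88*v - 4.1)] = (4.9554*v^2 + 14.371*v + 0.1676)/(5.0625*v^4 + 12.96*v^3 + 26.7444*v^2 + 23.616*v + 16.81)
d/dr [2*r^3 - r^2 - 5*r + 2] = 6*r^2 - 2*r - 5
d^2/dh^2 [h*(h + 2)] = 2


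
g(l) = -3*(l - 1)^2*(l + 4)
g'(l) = -3*(l - 1)^2 - 3*(l + 4)*(2*l - 2) = -9*l^2 - 12*l + 21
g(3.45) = -134.16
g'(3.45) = -127.52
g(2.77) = -63.63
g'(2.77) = -81.30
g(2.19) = -26.30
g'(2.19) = -48.44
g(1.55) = -5.04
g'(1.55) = -19.22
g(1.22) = -0.76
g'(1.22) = -7.04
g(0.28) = -6.66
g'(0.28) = 16.93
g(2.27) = -30.34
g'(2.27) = -52.62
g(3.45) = -134.16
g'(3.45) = -127.52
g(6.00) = -750.00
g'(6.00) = -375.00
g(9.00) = -2496.00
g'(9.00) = -816.00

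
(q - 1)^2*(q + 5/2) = q^3 + q^2/2 - 4*q + 5/2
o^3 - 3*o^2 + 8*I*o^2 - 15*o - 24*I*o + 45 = (o - 3)*(o + 3*I)*(o + 5*I)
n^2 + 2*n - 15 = (n - 3)*(n + 5)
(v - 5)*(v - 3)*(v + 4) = v^3 - 4*v^2 - 17*v + 60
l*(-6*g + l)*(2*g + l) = -12*g^2*l - 4*g*l^2 + l^3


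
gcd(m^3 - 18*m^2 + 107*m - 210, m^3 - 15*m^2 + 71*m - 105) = m^2 - 12*m + 35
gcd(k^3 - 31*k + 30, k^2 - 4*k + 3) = k - 1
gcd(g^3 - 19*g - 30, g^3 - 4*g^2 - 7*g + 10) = g^2 - 3*g - 10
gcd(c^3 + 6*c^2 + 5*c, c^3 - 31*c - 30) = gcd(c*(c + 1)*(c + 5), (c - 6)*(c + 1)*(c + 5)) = c^2 + 6*c + 5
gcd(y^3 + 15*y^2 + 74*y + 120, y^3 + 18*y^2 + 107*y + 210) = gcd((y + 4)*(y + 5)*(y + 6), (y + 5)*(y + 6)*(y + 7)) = y^2 + 11*y + 30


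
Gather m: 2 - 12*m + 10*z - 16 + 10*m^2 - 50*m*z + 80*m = 10*m^2 + m*(68 - 50*z) + 10*z - 14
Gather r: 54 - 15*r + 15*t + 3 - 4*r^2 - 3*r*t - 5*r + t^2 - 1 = -4*r^2 + r*(-3*t - 20) + t^2 + 15*t + 56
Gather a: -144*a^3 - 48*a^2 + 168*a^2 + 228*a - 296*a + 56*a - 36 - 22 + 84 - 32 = -144*a^3 + 120*a^2 - 12*a - 6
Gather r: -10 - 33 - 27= -70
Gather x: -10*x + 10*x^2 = 10*x^2 - 10*x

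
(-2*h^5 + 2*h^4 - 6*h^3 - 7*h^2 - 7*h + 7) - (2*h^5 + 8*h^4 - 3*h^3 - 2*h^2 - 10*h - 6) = -4*h^5 - 6*h^4 - 3*h^3 - 5*h^2 + 3*h + 13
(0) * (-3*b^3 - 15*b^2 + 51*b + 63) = 0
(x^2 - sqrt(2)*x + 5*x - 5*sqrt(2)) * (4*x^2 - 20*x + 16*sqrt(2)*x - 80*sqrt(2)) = 4*x^4 + 12*sqrt(2)*x^3 - 132*x^2 - 300*sqrt(2)*x + 800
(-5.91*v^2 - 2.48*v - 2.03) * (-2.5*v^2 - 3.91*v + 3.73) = 14.775*v^4 + 29.3081*v^3 - 7.2725*v^2 - 1.3131*v - 7.5719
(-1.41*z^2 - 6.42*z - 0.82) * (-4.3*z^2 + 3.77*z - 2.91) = 6.063*z^4 + 22.2903*z^3 - 16.5743*z^2 + 15.5908*z + 2.3862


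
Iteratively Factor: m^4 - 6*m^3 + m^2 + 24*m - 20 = (m + 2)*(m^3 - 8*m^2 + 17*m - 10) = (m - 5)*(m + 2)*(m^2 - 3*m + 2) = (m - 5)*(m - 1)*(m + 2)*(m - 2)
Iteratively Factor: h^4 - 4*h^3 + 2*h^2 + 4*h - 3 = (h - 1)*(h^3 - 3*h^2 - h + 3) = (h - 3)*(h - 1)*(h^2 - 1) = (h - 3)*(h - 1)^2*(h + 1)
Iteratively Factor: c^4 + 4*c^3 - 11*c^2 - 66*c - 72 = (c - 4)*(c^3 + 8*c^2 + 21*c + 18) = (c - 4)*(c + 3)*(c^2 + 5*c + 6) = (c - 4)*(c + 3)^2*(c + 2)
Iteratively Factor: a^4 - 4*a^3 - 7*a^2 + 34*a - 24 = (a - 4)*(a^3 - 7*a + 6) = (a - 4)*(a - 2)*(a^2 + 2*a - 3) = (a - 4)*(a - 2)*(a - 1)*(a + 3)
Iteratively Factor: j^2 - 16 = (j - 4)*(j + 4)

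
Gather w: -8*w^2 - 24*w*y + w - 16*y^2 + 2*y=-8*w^2 + w*(1 - 24*y) - 16*y^2 + 2*y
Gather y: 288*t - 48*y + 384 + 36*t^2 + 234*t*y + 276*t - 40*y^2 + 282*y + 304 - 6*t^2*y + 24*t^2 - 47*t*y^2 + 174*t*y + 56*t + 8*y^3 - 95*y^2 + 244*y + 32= 60*t^2 + 620*t + 8*y^3 + y^2*(-47*t - 135) + y*(-6*t^2 + 408*t + 478) + 720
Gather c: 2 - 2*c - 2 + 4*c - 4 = 2*c - 4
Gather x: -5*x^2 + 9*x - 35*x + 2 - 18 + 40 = -5*x^2 - 26*x + 24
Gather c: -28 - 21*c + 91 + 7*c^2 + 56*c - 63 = 7*c^2 + 35*c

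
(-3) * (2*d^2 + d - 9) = -6*d^2 - 3*d + 27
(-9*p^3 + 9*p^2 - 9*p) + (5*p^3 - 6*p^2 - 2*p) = -4*p^3 + 3*p^2 - 11*p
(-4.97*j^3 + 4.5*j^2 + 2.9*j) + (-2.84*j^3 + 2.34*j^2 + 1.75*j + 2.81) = -7.81*j^3 + 6.84*j^2 + 4.65*j + 2.81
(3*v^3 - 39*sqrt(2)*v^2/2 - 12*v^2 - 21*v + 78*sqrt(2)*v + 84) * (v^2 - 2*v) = 3*v^5 - 39*sqrt(2)*v^4/2 - 18*v^4 + 3*v^3 + 117*sqrt(2)*v^3 - 156*sqrt(2)*v^2 + 126*v^2 - 168*v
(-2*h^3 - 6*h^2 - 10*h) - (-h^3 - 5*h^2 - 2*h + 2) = -h^3 - h^2 - 8*h - 2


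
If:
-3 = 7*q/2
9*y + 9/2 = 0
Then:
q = -6/7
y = -1/2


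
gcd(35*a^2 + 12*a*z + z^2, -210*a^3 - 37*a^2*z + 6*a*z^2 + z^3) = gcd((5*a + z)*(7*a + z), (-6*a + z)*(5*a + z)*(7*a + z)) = 35*a^2 + 12*a*z + z^2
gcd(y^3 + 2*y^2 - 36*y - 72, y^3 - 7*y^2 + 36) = y^2 - 4*y - 12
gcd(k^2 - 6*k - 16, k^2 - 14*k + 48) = k - 8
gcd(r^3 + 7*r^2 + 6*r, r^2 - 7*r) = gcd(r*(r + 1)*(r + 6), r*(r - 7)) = r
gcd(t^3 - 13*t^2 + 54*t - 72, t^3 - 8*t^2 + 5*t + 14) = 1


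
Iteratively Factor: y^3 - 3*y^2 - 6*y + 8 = (y + 2)*(y^2 - 5*y + 4) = (y - 4)*(y + 2)*(y - 1)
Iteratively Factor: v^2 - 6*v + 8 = (v - 4)*(v - 2)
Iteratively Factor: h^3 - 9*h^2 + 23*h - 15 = (h - 1)*(h^2 - 8*h + 15) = (h - 5)*(h - 1)*(h - 3)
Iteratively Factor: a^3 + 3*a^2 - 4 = (a + 2)*(a^2 + a - 2) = (a + 2)^2*(a - 1)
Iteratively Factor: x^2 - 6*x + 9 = (x - 3)*(x - 3)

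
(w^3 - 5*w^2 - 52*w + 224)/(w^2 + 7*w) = w - 12 + 32/w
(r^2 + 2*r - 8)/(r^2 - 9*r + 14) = (r + 4)/(r - 7)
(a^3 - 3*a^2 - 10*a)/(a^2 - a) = (a^2 - 3*a - 10)/(a - 1)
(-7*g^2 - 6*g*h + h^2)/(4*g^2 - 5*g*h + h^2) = (-7*g^2 - 6*g*h + h^2)/(4*g^2 - 5*g*h + h^2)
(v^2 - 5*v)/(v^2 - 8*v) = (v - 5)/(v - 8)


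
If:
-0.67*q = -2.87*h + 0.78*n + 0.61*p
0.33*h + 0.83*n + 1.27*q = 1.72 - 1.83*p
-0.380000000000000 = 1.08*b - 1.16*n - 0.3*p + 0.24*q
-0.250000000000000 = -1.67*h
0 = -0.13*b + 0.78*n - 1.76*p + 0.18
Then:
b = -3.12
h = 0.15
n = -1.81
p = -0.47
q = 3.17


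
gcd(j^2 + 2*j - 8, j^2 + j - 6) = j - 2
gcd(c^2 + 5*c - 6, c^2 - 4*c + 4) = 1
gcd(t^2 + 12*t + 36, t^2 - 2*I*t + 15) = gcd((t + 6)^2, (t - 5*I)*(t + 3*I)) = 1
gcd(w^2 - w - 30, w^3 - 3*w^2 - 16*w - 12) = w - 6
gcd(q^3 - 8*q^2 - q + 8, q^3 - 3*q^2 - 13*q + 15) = q - 1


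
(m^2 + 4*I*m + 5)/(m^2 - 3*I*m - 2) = (m + 5*I)/(m - 2*I)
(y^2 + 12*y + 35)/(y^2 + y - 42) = (y + 5)/(y - 6)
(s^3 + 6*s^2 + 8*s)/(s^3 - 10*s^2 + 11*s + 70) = s*(s + 4)/(s^2 - 12*s + 35)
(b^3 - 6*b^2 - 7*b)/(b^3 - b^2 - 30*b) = (-b^2 + 6*b + 7)/(-b^2 + b + 30)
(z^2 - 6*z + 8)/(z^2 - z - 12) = (z - 2)/(z + 3)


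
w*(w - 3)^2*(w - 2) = w^4 - 8*w^3 + 21*w^2 - 18*w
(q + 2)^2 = q^2 + 4*q + 4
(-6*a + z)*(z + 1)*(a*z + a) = -6*a^2*z^2 - 12*a^2*z - 6*a^2 + a*z^3 + 2*a*z^2 + a*z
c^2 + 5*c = c*(c + 5)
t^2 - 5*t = t*(t - 5)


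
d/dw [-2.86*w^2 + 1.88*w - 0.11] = 1.88 - 5.72*w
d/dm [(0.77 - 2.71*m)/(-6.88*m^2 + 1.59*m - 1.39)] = (-18.6448*m^2 + 10.5952*m + 2.5426)/(47.3344*m^4 - 21.8784*m^3 + 21.6545*m^2 - 4.4202*m + 1.9321)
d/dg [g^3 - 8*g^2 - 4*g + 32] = 3*g^2 - 16*g - 4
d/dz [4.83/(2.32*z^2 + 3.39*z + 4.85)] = (-22.4112*z - 16.3737)/(2.32*z^2 + 3.39*z + 4.85)^2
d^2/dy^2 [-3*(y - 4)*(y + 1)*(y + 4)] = -18*y - 6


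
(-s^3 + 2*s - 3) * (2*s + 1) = -2*s^4 - s^3 + 4*s^2 - 4*s - 3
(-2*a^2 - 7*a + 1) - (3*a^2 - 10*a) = -5*a^2 + 3*a + 1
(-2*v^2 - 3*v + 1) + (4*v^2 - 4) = 2*v^2 - 3*v - 3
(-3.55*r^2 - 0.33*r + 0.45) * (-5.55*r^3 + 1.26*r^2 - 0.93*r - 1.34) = 19.7025*r^5 - 2.6415*r^4 + 0.3882*r^3 + 5.6309*r^2 + 0.0237*r - 0.603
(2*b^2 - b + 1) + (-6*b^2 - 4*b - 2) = -4*b^2 - 5*b - 1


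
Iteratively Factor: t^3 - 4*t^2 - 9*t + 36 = (t - 3)*(t^2 - t - 12) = (t - 3)*(t + 3)*(t - 4)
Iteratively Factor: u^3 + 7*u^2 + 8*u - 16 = (u - 1)*(u^2 + 8*u + 16) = (u - 1)*(u + 4)*(u + 4)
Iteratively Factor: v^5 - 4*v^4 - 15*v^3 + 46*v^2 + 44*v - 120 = (v - 2)*(v^4 - 2*v^3 - 19*v^2 + 8*v + 60) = (v - 5)*(v - 2)*(v^3 + 3*v^2 - 4*v - 12) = (v - 5)*(v - 2)^2*(v^2 + 5*v + 6) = (v - 5)*(v - 2)^2*(v + 3)*(v + 2)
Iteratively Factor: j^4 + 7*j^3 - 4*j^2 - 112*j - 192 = (j + 4)*(j^3 + 3*j^2 - 16*j - 48) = (j + 4)^2*(j^2 - j - 12) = (j - 4)*(j + 4)^2*(j + 3)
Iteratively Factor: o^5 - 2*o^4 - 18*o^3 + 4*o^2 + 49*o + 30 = (o + 1)*(o^4 - 3*o^3 - 15*o^2 + 19*o + 30) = (o + 1)*(o + 3)*(o^3 - 6*o^2 + 3*o + 10) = (o - 2)*(o + 1)*(o + 3)*(o^2 - 4*o - 5) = (o - 5)*(o - 2)*(o + 1)*(o + 3)*(o + 1)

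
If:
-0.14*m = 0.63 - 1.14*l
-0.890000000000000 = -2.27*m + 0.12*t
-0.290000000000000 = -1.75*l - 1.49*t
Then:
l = 0.60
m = 0.37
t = -0.51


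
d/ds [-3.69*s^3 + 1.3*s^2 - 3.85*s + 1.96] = -11.07*s^2 + 2.6*s - 3.85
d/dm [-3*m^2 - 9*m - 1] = -6*m - 9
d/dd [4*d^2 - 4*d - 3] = 8*d - 4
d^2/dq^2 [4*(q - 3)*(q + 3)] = 8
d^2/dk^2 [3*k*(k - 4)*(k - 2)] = 18*k - 36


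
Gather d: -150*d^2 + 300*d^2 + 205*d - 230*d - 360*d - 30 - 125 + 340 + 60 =150*d^2 - 385*d + 245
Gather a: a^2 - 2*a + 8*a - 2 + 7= a^2 + 6*a + 5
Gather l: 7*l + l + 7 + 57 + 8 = 8*l + 72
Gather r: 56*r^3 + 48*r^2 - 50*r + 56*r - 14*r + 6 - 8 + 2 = 56*r^3 + 48*r^2 - 8*r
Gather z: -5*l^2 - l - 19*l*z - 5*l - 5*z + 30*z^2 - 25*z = -5*l^2 - 6*l + 30*z^2 + z*(-19*l - 30)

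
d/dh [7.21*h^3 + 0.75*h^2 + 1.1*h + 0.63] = 21.63*h^2 + 1.5*h + 1.1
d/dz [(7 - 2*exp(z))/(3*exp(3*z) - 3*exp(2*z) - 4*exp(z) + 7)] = (12*exp(3*z) - 69*exp(2*z) + 42*exp(z) + 14)*exp(z)/(9*exp(6*z) - 18*exp(5*z) - 15*exp(4*z) + 66*exp(3*z) - 26*exp(2*z) - 56*exp(z) + 49)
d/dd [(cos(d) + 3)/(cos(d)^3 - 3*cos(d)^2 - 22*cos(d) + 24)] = (-33*cos(d)/2 + 3*cos(2*d) + cos(3*d)/2 - 87)*sin(d)/(cos(d)^3 - 3*cos(d)^2 - 22*cos(d) + 24)^2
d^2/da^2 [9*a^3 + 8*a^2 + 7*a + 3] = 54*a + 16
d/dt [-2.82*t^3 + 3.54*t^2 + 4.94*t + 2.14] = -8.46*t^2 + 7.08*t + 4.94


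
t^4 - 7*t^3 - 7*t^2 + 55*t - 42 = (t - 7)*(t - 2)*(t - 1)*(t + 3)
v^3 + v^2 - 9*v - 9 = (v - 3)*(v + 1)*(v + 3)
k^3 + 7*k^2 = k^2*(k + 7)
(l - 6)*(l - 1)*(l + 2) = l^3 - 5*l^2 - 8*l + 12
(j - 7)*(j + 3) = j^2 - 4*j - 21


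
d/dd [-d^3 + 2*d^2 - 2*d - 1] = -3*d^2 + 4*d - 2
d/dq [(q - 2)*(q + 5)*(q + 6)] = 3*q^2 + 18*q + 8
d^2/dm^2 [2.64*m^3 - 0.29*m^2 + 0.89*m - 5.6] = 15.84*m - 0.58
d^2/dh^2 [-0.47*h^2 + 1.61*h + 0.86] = -0.940000000000000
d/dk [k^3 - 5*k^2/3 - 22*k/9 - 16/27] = 3*k^2 - 10*k/3 - 22/9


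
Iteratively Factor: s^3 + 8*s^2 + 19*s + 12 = (s + 1)*(s^2 + 7*s + 12) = (s + 1)*(s + 4)*(s + 3)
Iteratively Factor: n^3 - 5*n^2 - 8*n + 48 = (n - 4)*(n^2 - n - 12) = (n - 4)^2*(n + 3)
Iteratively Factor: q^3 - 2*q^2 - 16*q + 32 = (q - 4)*(q^2 + 2*q - 8) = (q - 4)*(q - 2)*(q + 4)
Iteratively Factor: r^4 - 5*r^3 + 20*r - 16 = (r - 2)*(r^3 - 3*r^2 - 6*r + 8) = (r - 4)*(r - 2)*(r^2 + r - 2) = (r - 4)*(r - 2)*(r + 2)*(r - 1)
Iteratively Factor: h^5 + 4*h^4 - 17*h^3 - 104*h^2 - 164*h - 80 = (h + 2)*(h^4 + 2*h^3 - 21*h^2 - 62*h - 40) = (h - 5)*(h + 2)*(h^3 + 7*h^2 + 14*h + 8) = (h - 5)*(h + 2)^2*(h^2 + 5*h + 4) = (h - 5)*(h + 2)^2*(h + 4)*(h + 1)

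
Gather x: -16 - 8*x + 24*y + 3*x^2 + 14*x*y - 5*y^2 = 3*x^2 + x*(14*y - 8) - 5*y^2 + 24*y - 16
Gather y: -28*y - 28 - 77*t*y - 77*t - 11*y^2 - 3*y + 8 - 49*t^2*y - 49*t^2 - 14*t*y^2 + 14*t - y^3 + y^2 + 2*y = -49*t^2 - 63*t - y^3 + y^2*(-14*t - 10) + y*(-49*t^2 - 77*t - 29) - 20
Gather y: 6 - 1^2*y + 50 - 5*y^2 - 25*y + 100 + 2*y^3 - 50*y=2*y^3 - 5*y^2 - 76*y + 156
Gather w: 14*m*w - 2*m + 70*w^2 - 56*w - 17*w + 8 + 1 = -2*m + 70*w^2 + w*(14*m - 73) + 9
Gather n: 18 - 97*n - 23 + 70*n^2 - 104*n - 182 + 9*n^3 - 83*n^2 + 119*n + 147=9*n^3 - 13*n^2 - 82*n - 40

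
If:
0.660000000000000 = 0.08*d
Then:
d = 8.25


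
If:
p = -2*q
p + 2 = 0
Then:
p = -2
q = 1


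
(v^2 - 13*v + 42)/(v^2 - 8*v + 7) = (v - 6)/(v - 1)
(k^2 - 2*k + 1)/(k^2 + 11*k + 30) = (k^2 - 2*k + 1)/(k^2 + 11*k + 30)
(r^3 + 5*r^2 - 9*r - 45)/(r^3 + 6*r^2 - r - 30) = (r - 3)/(r - 2)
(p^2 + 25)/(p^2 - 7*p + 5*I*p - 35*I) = (p - 5*I)/(p - 7)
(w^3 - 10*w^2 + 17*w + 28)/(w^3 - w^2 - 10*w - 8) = (w - 7)/(w + 2)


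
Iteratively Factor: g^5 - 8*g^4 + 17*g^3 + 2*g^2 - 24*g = (g - 3)*(g^4 - 5*g^3 + 2*g^2 + 8*g) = (g - 3)*(g + 1)*(g^3 - 6*g^2 + 8*g) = (g - 3)*(g - 2)*(g + 1)*(g^2 - 4*g) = g*(g - 3)*(g - 2)*(g + 1)*(g - 4)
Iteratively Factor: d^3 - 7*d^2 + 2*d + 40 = (d - 4)*(d^2 - 3*d - 10) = (d - 4)*(d + 2)*(d - 5)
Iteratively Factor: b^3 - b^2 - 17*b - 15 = (b - 5)*(b^2 + 4*b + 3) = (b - 5)*(b + 1)*(b + 3)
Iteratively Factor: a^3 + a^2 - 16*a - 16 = (a + 1)*(a^2 - 16) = (a - 4)*(a + 1)*(a + 4)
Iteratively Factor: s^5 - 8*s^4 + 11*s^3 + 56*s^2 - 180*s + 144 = (s + 3)*(s^4 - 11*s^3 + 44*s^2 - 76*s + 48) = (s - 4)*(s + 3)*(s^3 - 7*s^2 + 16*s - 12) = (s - 4)*(s - 2)*(s + 3)*(s^2 - 5*s + 6) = (s - 4)*(s - 2)^2*(s + 3)*(s - 3)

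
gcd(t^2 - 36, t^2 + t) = 1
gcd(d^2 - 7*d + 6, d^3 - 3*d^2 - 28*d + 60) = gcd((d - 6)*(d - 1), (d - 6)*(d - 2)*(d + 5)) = d - 6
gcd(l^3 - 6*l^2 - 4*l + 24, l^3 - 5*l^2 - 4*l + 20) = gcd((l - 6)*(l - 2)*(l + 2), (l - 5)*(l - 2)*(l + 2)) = l^2 - 4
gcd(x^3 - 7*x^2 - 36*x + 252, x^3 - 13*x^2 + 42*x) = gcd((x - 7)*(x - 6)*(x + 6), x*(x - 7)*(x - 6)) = x^2 - 13*x + 42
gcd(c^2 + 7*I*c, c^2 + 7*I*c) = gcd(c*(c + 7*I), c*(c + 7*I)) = c^2 + 7*I*c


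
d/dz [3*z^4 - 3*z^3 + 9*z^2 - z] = 12*z^3 - 9*z^2 + 18*z - 1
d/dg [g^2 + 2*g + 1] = 2*g + 2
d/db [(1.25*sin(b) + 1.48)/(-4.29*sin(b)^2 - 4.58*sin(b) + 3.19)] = (5.3625*sin(b)^2 + 12.6984*sin(b) + 10.7659)*cos(b)/(18.4041*sin(b)^4 + 39.2964*sin(b)^3 - 6.3938*sin(b)^2 - 29.2204*sin(b) + 10.1761)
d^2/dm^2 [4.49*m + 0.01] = 0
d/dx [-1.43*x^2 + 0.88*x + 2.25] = 0.88 - 2.86*x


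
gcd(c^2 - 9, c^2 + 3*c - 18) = c - 3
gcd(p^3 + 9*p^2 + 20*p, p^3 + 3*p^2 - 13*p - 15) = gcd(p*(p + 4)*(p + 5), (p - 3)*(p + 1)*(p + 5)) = p + 5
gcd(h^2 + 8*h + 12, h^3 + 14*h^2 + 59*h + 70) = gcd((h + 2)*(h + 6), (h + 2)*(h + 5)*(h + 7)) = h + 2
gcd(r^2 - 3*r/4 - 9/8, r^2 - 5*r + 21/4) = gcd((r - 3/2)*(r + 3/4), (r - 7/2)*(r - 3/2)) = r - 3/2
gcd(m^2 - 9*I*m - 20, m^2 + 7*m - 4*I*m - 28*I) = m - 4*I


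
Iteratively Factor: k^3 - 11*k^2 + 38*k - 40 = (k - 2)*(k^2 - 9*k + 20) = (k - 4)*(k - 2)*(k - 5)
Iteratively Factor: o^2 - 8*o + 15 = (o - 5)*(o - 3)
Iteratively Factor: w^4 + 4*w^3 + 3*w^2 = (w)*(w^3 + 4*w^2 + 3*w) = w*(w + 3)*(w^2 + w) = w^2*(w + 3)*(w + 1)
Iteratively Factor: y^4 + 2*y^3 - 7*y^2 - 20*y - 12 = (y - 3)*(y^3 + 5*y^2 + 8*y + 4) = (y - 3)*(y + 1)*(y^2 + 4*y + 4) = (y - 3)*(y + 1)*(y + 2)*(y + 2)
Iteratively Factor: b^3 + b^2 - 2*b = (b - 1)*(b^2 + 2*b) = b*(b - 1)*(b + 2)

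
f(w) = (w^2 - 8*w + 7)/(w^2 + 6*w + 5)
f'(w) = (-2*w - 6)*(w^2 - 8*w + 7)/(w^2 + 6*w + 5)^2 + (2*w - 8)/(w^2 + 6*w + 5)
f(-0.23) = 2.42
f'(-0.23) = -5.96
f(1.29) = -0.11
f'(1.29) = -0.31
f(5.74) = -0.08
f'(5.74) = 0.07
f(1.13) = -0.06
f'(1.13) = -0.40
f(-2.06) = -8.90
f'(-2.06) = -1.48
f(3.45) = -0.23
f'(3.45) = 0.05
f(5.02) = -0.13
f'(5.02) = 0.07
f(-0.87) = 27.41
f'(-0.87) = -235.63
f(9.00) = 0.11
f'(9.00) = 0.05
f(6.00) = -0.06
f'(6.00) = 0.07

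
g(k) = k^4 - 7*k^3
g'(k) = 4*k^3 - 21*k^2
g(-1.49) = 28.08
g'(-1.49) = -59.85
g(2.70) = -84.64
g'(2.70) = -74.36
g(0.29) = -0.16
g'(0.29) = -1.67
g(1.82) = -31.23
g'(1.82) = -45.45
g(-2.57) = 162.45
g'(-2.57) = -206.60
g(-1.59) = 34.53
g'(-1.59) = -69.17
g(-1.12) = 11.41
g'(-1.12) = -31.96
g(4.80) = -243.30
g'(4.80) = -41.47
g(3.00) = -108.00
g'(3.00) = -81.00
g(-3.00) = 270.00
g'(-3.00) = -297.00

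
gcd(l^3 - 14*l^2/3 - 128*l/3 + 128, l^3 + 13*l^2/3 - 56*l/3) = l - 8/3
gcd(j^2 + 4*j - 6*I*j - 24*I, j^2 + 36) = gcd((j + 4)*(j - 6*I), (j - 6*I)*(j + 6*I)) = j - 6*I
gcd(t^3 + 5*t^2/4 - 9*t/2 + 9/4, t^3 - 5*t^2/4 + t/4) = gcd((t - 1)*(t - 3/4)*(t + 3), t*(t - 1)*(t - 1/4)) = t - 1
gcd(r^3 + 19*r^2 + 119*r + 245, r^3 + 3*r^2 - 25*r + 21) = r + 7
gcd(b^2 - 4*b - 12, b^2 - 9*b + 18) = b - 6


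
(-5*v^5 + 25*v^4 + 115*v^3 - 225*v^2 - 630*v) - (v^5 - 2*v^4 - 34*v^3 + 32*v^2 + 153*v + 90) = -6*v^5 + 27*v^4 + 149*v^3 - 257*v^2 - 783*v - 90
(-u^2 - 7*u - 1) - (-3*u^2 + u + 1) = 2*u^2 - 8*u - 2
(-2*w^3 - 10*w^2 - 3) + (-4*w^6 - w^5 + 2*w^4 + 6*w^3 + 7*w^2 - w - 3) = -4*w^6 - w^5 + 2*w^4 + 4*w^3 - 3*w^2 - w - 6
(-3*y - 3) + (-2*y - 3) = -5*y - 6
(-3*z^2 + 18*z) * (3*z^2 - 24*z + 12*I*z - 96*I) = -9*z^4 + 126*z^3 - 36*I*z^3 - 432*z^2 + 504*I*z^2 - 1728*I*z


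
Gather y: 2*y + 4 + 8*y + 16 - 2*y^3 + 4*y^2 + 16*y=-2*y^3 + 4*y^2 + 26*y + 20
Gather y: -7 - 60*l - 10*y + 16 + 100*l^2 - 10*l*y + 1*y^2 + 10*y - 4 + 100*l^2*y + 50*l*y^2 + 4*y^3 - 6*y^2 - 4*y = 100*l^2 - 60*l + 4*y^3 + y^2*(50*l - 5) + y*(100*l^2 - 10*l - 4) + 5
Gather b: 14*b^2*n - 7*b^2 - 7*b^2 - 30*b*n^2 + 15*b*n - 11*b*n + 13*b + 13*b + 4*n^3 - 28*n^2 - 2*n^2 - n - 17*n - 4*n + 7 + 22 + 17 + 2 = b^2*(14*n - 14) + b*(-30*n^2 + 4*n + 26) + 4*n^3 - 30*n^2 - 22*n + 48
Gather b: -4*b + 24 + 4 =28 - 4*b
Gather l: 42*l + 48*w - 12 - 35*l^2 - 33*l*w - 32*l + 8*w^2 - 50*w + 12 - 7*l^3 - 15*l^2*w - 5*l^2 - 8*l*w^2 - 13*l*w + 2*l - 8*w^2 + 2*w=-7*l^3 + l^2*(-15*w - 40) + l*(-8*w^2 - 46*w + 12)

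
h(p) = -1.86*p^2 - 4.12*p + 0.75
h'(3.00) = -15.28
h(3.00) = -28.35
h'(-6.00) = 18.20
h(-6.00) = -41.49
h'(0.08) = -4.42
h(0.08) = 0.41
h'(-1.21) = 0.38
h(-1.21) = 3.01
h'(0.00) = -4.12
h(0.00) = 0.75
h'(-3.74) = 9.79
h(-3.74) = -9.86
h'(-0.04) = -3.97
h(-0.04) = 0.91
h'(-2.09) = 3.65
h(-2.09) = 1.24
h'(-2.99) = 7.00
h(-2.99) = -3.56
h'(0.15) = -4.68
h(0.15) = 0.09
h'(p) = -3.72*p - 4.12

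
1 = 1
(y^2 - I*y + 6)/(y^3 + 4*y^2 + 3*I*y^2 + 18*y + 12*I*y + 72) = (y + 2*I)/(y^2 + y*(4 + 6*I) + 24*I)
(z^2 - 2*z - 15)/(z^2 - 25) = (z + 3)/(z + 5)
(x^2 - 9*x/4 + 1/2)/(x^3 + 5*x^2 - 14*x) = (x - 1/4)/(x*(x + 7))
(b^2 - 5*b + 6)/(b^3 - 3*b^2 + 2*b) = (b - 3)/(b*(b - 1))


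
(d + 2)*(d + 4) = d^2 + 6*d + 8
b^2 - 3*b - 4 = (b - 4)*(b + 1)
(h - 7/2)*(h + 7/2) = h^2 - 49/4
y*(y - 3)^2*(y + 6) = y^4 - 27*y^2 + 54*y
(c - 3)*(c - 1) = c^2 - 4*c + 3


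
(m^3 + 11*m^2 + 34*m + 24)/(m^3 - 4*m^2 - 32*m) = (m^2 + 7*m + 6)/(m*(m - 8))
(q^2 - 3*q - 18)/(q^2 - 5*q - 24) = (q - 6)/(q - 8)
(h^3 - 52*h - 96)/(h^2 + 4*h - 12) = (h^2 - 6*h - 16)/(h - 2)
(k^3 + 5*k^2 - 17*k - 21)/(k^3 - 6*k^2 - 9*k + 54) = (k^2 + 8*k + 7)/(k^2 - 3*k - 18)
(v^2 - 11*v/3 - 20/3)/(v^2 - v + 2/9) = 3*(3*v^2 - 11*v - 20)/(9*v^2 - 9*v + 2)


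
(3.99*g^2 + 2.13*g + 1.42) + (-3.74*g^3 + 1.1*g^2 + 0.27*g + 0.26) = -3.74*g^3 + 5.09*g^2 + 2.4*g + 1.68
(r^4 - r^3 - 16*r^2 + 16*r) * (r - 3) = r^5 - 4*r^4 - 13*r^3 + 64*r^2 - 48*r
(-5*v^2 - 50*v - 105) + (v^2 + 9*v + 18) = -4*v^2 - 41*v - 87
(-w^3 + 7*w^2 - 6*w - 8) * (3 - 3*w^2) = 3*w^5 - 21*w^4 + 15*w^3 + 45*w^2 - 18*w - 24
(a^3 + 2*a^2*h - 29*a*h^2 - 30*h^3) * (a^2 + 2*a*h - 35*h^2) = a^5 + 4*a^4*h - 60*a^3*h^2 - 158*a^2*h^3 + 955*a*h^4 + 1050*h^5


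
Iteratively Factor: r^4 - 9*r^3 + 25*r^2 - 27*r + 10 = (r - 1)*(r^3 - 8*r^2 + 17*r - 10) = (r - 5)*(r - 1)*(r^2 - 3*r + 2) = (r - 5)*(r - 1)^2*(r - 2)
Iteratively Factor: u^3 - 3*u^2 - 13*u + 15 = (u - 1)*(u^2 - 2*u - 15) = (u - 1)*(u + 3)*(u - 5)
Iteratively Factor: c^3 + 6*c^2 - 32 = (c + 4)*(c^2 + 2*c - 8) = (c + 4)^2*(c - 2)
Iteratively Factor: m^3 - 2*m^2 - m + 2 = (m - 1)*(m^2 - m - 2) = (m - 1)*(m + 1)*(m - 2)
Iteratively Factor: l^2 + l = (l + 1)*(l)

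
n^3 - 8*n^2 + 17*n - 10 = (n - 5)*(n - 2)*(n - 1)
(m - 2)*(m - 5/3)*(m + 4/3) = m^3 - 7*m^2/3 - 14*m/9 + 40/9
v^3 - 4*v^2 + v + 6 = (v - 3)*(v - 2)*(v + 1)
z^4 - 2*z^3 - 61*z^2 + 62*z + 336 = (z - 8)*(z - 3)*(z + 2)*(z + 7)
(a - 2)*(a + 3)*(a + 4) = a^3 + 5*a^2 - 2*a - 24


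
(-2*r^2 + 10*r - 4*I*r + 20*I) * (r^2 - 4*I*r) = -2*r^4 + 10*r^3 + 4*I*r^3 - 16*r^2 - 20*I*r^2 + 80*r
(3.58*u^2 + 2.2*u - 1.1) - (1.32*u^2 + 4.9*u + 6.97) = 2.26*u^2 - 2.7*u - 8.07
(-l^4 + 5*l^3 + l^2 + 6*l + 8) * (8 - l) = l^5 - 13*l^4 + 39*l^3 + 2*l^2 + 40*l + 64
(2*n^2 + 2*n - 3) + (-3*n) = 2*n^2 - n - 3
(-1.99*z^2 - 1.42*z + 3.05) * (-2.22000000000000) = 4.4178*z^2 + 3.1524*z - 6.771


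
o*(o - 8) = o^2 - 8*o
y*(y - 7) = y^2 - 7*y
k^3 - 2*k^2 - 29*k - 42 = (k - 7)*(k + 2)*(k + 3)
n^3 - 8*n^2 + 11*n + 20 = (n - 5)*(n - 4)*(n + 1)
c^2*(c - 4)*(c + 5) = c^4 + c^3 - 20*c^2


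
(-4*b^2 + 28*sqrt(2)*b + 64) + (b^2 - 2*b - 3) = -3*b^2 - 2*b + 28*sqrt(2)*b + 61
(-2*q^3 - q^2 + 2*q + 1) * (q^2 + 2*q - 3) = -2*q^5 - 5*q^4 + 6*q^3 + 8*q^2 - 4*q - 3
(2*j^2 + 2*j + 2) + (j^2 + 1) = 3*j^2 + 2*j + 3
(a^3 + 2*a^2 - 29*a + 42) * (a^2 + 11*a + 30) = a^5 + 13*a^4 + 23*a^3 - 217*a^2 - 408*a + 1260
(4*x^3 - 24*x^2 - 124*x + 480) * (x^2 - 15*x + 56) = 4*x^5 - 84*x^4 + 460*x^3 + 996*x^2 - 14144*x + 26880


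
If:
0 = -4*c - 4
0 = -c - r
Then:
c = -1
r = 1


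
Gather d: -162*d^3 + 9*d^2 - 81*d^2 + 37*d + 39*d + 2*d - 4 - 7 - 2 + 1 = -162*d^3 - 72*d^2 + 78*d - 12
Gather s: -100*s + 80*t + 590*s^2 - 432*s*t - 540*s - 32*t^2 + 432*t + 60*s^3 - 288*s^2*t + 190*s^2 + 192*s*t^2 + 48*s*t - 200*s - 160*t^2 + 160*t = 60*s^3 + s^2*(780 - 288*t) + s*(192*t^2 - 384*t - 840) - 192*t^2 + 672*t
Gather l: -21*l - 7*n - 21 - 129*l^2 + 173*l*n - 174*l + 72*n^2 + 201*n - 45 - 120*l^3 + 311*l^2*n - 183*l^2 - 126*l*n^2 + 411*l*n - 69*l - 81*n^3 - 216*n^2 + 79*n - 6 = -120*l^3 + l^2*(311*n - 312) + l*(-126*n^2 + 584*n - 264) - 81*n^3 - 144*n^2 + 273*n - 72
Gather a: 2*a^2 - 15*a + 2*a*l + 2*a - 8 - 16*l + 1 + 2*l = 2*a^2 + a*(2*l - 13) - 14*l - 7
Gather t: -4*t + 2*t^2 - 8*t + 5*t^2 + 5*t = 7*t^2 - 7*t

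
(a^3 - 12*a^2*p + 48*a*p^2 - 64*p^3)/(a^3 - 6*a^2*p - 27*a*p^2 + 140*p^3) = (-a^2 + 8*a*p - 16*p^2)/(-a^2 + 2*a*p + 35*p^2)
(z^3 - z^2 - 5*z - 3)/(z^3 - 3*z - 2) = (z - 3)/(z - 2)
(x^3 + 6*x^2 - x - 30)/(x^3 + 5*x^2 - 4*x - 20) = (x + 3)/(x + 2)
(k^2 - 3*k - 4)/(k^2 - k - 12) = (k + 1)/(k + 3)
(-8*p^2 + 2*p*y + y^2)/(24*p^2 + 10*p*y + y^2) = (-2*p + y)/(6*p + y)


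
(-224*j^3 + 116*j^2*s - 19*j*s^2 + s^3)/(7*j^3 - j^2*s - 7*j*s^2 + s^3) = (32*j^2 - 12*j*s + s^2)/(-j^2 + s^2)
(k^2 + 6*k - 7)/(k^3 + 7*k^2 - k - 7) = 1/(k + 1)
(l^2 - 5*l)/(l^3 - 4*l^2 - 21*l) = (5 - l)/(-l^2 + 4*l + 21)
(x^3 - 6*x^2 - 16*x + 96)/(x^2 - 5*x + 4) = (x^2 - 2*x - 24)/(x - 1)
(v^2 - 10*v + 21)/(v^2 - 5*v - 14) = (v - 3)/(v + 2)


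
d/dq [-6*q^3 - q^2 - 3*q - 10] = -18*q^2 - 2*q - 3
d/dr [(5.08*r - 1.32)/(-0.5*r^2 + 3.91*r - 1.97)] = (2.54*r^2 - 1.32*r - 4.8464)/(0.25*r^4 - 3.91*r^3 + 17.2581*r^2 - 15.4054*r + 3.8809)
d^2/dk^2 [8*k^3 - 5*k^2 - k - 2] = 48*k - 10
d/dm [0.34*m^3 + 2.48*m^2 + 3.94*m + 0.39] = 1.02*m^2 + 4.96*m + 3.94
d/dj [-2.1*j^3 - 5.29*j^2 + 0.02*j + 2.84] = -6.3*j^2 - 10.58*j + 0.02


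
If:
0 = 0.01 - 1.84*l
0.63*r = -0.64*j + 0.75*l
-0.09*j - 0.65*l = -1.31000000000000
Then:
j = 14.52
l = 0.01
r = -14.74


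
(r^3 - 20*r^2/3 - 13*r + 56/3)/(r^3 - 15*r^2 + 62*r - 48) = (r + 7/3)/(r - 6)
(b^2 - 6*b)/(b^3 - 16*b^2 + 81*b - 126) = b/(b^2 - 10*b + 21)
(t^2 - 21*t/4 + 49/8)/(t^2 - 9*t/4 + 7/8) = (2*t - 7)/(2*t - 1)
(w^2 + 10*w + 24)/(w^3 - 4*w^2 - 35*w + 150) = (w + 4)/(w^2 - 10*w + 25)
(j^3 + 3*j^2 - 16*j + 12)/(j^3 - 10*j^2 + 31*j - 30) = (j^2 + 5*j - 6)/(j^2 - 8*j + 15)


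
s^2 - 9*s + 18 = (s - 6)*(s - 3)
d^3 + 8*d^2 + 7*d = d*(d + 1)*(d + 7)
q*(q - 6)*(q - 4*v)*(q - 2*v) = q^4 - 6*q^3*v - 6*q^3 + 8*q^2*v^2 + 36*q^2*v - 48*q*v^2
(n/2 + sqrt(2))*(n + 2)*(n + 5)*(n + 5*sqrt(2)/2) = n^4/2 + 9*sqrt(2)*n^3/4 + 7*n^3/2 + 10*n^2 + 63*sqrt(2)*n^2/4 + 45*sqrt(2)*n/2 + 35*n + 50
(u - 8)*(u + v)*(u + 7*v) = u^3 + 8*u^2*v - 8*u^2 + 7*u*v^2 - 64*u*v - 56*v^2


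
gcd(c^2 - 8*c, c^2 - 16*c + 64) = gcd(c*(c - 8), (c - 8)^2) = c - 8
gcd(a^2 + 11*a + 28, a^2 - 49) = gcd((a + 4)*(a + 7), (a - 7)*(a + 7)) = a + 7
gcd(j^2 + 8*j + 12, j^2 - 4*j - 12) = j + 2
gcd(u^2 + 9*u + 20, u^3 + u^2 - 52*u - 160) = u^2 + 9*u + 20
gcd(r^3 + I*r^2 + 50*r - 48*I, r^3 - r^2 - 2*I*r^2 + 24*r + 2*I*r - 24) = r - 6*I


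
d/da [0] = 0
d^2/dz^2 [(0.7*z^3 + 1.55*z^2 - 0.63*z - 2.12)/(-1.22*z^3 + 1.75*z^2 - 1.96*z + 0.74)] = (-7.60304*z^6 + 15.669192*z^5 + 44.449236*z^4 - 105.362362*z^3 + 94.331412*z^2 - 39.341004*z + 10.927528)/(1.815848*z^9 - 7.8141*z^8 + 19.960542*z^7 - 33.771223*z^6 + 41.547156*z^5 - 37.584078*z^4 + 24.762952*z^3 - 11.403252*z^2 + 3.219888*z - 0.405224)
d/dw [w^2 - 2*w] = 2*w - 2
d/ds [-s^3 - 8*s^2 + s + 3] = -3*s^2 - 16*s + 1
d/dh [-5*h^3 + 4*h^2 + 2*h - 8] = -15*h^2 + 8*h + 2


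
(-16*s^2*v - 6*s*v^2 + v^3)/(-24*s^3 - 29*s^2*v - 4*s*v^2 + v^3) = v*(2*s + v)/(3*s^2 + 4*s*v + v^2)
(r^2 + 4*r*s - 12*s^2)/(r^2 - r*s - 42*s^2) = (r - 2*s)/(r - 7*s)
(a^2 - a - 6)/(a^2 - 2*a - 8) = (a - 3)/(a - 4)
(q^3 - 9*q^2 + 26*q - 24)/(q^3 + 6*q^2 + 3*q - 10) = (q^3 - 9*q^2 + 26*q - 24)/(q^3 + 6*q^2 + 3*q - 10)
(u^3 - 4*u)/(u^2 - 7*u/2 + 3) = 2*u*(u + 2)/(2*u - 3)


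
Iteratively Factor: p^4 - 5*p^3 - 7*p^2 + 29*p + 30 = (p - 3)*(p^3 - 2*p^2 - 13*p - 10) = (p - 3)*(p + 2)*(p^2 - 4*p - 5) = (p - 5)*(p - 3)*(p + 2)*(p + 1)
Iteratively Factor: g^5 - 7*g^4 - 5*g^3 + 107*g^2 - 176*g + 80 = (g - 5)*(g^4 - 2*g^3 - 15*g^2 + 32*g - 16) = (g - 5)*(g - 1)*(g^3 - g^2 - 16*g + 16) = (g - 5)*(g - 4)*(g - 1)*(g^2 + 3*g - 4) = (g - 5)*(g - 4)*(g - 1)*(g + 4)*(g - 1)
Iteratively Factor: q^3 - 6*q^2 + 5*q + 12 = (q - 3)*(q^2 - 3*q - 4) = (q - 3)*(q + 1)*(q - 4)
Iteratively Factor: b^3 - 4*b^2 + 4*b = (b - 2)*(b^2 - 2*b) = b*(b - 2)*(b - 2)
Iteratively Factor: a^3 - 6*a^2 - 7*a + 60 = (a - 5)*(a^2 - a - 12) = (a - 5)*(a + 3)*(a - 4)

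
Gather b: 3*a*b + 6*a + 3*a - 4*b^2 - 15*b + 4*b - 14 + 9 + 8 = 9*a - 4*b^2 + b*(3*a - 11) + 3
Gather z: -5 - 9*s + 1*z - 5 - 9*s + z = -18*s + 2*z - 10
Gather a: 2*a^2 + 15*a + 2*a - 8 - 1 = 2*a^2 + 17*a - 9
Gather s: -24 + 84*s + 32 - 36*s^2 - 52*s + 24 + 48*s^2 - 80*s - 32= 12*s^2 - 48*s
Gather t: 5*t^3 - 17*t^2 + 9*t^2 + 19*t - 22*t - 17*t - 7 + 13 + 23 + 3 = 5*t^3 - 8*t^2 - 20*t + 32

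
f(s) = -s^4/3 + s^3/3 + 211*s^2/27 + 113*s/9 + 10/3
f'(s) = -4*s^3/3 + s^2 + 422*s/27 + 113/9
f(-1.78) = 0.52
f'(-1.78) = -4.58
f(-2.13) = 1.96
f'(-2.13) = -3.31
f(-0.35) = -0.12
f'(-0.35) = 7.26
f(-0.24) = 0.76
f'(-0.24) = 8.88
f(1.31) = 32.96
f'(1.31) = 31.75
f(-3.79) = -18.92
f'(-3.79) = 40.27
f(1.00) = 23.70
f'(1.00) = 27.85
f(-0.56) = -1.34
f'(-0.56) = 4.35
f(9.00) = -1194.67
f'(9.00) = -737.78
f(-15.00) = -16426.67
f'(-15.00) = 4503.11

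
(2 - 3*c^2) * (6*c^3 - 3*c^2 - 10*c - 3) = -18*c^5 + 9*c^4 + 42*c^3 + 3*c^2 - 20*c - 6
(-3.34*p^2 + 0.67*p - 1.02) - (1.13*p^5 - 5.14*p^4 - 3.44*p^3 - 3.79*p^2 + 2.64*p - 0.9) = -1.13*p^5 + 5.14*p^4 + 3.44*p^3 + 0.45*p^2 - 1.97*p - 0.12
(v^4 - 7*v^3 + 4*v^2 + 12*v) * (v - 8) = v^5 - 15*v^4 + 60*v^3 - 20*v^2 - 96*v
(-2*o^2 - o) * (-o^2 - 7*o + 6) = 2*o^4 + 15*o^3 - 5*o^2 - 6*o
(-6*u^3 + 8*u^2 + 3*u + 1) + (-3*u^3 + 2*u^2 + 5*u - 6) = -9*u^3 + 10*u^2 + 8*u - 5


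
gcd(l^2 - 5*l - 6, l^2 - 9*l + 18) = l - 6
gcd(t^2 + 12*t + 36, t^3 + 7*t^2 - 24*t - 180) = t^2 + 12*t + 36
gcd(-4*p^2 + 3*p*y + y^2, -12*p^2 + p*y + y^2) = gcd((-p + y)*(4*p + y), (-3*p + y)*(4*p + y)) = 4*p + y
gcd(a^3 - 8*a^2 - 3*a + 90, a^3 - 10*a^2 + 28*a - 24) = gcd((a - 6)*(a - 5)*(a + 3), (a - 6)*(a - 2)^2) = a - 6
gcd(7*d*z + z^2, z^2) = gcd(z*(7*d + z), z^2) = z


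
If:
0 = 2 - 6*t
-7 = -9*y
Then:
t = 1/3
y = 7/9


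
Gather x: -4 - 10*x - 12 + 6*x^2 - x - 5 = 6*x^2 - 11*x - 21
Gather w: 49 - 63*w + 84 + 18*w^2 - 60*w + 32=18*w^2 - 123*w + 165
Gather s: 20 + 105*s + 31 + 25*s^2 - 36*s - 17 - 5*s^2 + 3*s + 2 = 20*s^2 + 72*s + 36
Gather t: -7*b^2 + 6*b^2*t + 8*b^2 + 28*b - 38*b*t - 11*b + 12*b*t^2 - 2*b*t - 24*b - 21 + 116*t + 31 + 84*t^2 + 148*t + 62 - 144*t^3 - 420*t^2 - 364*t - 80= b^2 - 7*b - 144*t^3 + t^2*(12*b - 336) + t*(6*b^2 - 40*b - 100) - 8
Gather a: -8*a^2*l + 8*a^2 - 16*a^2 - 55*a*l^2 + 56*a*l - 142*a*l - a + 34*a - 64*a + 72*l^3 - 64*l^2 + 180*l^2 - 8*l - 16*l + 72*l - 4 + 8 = a^2*(-8*l - 8) + a*(-55*l^2 - 86*l - 31) + 72*l^3 + 116*l^2 + 48*l + 4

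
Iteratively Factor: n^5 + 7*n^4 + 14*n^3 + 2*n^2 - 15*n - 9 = (n + 3)*(n^4 + 4*n^3 + 2*n^2 - 4*n - 3) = (n + 1)*(n + 3)*(n^3 + 3*n^2 - n - 3) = (n - 1)*(n + 1)*(n + 3)*(n^2 + 4*n + 3) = (n - 1)*(n + 1)^2*(n + 3)*(n + 3)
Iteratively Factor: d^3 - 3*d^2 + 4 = (d + 1)*(d^2 - 4*d + 4) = (d - 2)*(d + 1)*(d - 2)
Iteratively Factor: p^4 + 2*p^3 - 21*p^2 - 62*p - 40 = (p - 5)*(p^3 + 7*p^2 + 14*p + 8) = (p - 5)*(p + 2)*(p^2 + 5*p + 4) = (p - 5)*(p + 2)*(p + 4)*(p + 1)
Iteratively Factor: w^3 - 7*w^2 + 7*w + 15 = (w - 3)*(w^2 - 4*w - 5) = (w - 3)*(w + 1)*(w - 5)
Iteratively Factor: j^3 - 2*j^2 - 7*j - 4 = (j - 4)*(j^2 + 2*j + 1) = (j - 4)*(j + 1)*(j + 1)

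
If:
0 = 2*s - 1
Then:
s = 1/2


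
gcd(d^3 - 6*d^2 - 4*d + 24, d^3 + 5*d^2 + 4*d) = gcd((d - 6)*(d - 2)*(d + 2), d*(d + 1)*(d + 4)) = 1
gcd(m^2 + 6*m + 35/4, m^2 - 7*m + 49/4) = 1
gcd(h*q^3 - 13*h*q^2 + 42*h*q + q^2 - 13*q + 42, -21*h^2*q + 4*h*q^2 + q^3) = 1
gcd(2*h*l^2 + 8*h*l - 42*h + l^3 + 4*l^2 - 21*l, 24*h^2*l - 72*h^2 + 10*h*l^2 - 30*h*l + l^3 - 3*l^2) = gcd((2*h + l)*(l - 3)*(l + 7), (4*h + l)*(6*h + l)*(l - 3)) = l - 3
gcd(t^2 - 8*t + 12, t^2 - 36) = t - 6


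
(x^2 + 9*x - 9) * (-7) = -7*x^2 - 63*x + 63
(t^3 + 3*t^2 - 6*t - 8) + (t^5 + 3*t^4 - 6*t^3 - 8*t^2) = t^5 + 3*t^4 - 5*t^3 - 5*t^2 - 6*t - 8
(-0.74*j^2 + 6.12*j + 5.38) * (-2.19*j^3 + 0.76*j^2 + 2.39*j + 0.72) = 1.6206*j^5 - 13.9652*j^4 - 8.8996*j^3 + 18.1828*j^2 + 17.2646*j + 3.8736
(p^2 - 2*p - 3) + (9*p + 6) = p^2 + 7*p + 3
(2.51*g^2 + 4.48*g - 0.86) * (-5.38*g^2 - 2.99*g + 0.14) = -13.5038*g^4 - 31.6073*g^3 - 8.417*g^2 + 3.1986*g - 0.1204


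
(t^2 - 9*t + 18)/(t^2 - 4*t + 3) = (t - 6)/(t - 1)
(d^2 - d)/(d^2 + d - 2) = d/(d + 2)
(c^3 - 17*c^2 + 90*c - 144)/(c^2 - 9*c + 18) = c - 8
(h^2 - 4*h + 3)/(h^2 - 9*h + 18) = (h - 1)/(h - 6)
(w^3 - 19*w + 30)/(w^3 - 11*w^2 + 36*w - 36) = (w + 5)/(w - 6)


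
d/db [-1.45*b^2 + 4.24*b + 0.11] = 4.24 - 2.9*b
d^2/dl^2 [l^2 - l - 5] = 2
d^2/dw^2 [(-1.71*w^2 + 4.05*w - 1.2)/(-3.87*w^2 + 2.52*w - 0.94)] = (-2.8421709430404e-14*w^4 - 87.959682*w^3 + 70.509852*w^2 + 18.18126*w - 9.655128)/(57.960603*w^6 - 113.225364*w^5 + 115.963002*w^4 - 71.006544*w^3 + 28.166724*w^2 - 6.680016*w + 0.830584)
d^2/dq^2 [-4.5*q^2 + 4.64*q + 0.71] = -9.00000000000000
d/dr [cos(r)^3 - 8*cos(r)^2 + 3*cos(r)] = (-3*cos(r)^2 + 16*cos(r) - 3)*sin(r)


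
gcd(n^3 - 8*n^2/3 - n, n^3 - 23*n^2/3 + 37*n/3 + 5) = n^2 - 8*n/3 - 1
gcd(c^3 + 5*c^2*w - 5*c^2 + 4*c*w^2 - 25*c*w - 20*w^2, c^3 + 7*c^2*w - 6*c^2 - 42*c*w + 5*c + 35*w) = c - 5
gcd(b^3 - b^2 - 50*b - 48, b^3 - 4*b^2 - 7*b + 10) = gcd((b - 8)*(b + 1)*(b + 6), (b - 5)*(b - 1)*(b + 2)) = 1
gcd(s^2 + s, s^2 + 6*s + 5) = s + 1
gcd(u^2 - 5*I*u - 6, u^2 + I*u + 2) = 1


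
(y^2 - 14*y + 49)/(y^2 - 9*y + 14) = (y - 7)/(y - 2)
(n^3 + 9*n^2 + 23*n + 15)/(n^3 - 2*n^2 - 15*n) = (n^2 + 6*n + 5)/(n*(n - 5))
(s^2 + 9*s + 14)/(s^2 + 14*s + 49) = (s + 2)/(s + 7)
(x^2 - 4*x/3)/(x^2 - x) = (x - 4/3)/(x - 1)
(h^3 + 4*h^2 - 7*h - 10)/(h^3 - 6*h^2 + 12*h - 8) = (h^2 + 6*h + 5)/(h^2 - 4*h + 4)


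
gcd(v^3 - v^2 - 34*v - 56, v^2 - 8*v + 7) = v - 7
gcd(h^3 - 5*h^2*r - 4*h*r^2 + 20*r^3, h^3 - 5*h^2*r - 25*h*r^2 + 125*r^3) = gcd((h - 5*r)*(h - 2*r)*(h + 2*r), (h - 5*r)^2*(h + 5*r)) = -h + 5*r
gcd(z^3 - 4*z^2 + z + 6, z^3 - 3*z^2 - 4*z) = z + 1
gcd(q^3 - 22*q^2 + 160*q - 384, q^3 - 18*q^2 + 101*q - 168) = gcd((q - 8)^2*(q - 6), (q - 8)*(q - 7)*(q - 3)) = q - 8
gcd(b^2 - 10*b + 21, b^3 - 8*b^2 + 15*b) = b - 3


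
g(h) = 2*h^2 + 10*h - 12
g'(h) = 4*h + 10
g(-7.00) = 16.00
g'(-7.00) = -18.00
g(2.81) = 31.89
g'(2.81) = 21.24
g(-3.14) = -23.68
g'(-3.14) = -2.56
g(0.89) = -1.52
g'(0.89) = 13.56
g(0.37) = -8.03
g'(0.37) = 11.48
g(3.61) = 50.16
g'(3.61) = 24.44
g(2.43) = 24.11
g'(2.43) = 19.72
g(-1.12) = -20.69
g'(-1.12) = 5.52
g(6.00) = 120.00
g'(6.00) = 34.00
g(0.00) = -12.00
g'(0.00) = 10.00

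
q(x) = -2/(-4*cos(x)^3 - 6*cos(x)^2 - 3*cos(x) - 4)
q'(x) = -2*(-12*sin(x)*cos(x)^2 - 12*sin(x)*cos(x) - 3*sin(x))/(-4*cos(x)^3 - 6*cos(x)^2 - 3*cos(x) - 4)^2 = 6*(2*cos(x) + 1)^2*sin(x)/(6*cos(x) + 3*cos(2*x) + cos(3*x) + 7)^2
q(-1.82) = 0.56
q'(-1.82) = -0.12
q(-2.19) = 0.57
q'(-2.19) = -0.01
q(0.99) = 0.25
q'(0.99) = 0.34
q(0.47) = 0.14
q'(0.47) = 0.10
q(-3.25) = 0.66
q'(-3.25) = 0.07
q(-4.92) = 0.41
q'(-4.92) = 0.49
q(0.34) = 0.13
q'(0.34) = 0.07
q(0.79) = 0.19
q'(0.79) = 0.23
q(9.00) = 0.62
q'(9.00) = 0.16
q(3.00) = 0.66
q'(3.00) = 0.09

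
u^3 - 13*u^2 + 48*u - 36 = (u - 6)^2*(u - 1)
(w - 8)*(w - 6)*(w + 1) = w^3 - 13*w^2 + 34*w + 48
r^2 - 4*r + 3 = (r - 3)*(r - 1)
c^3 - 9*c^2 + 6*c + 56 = (c - 7)*(c - 4)*(c + 2)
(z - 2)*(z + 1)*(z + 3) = z^3 + 2*z^2 - 5*z - 6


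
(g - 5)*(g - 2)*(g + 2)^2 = g^4 - 3*g^3 - 14*g^2 + 12*g + 40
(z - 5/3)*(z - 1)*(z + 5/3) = z^3 - z^2 - 25*z/9 + 25/9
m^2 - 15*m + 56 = (m - 8)*(m - 7)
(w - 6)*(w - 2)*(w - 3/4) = w^3 - 35*w^2/4 + 18*w - 9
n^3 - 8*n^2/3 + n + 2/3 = (n - 2)*(n - 1)*(n + 1/3)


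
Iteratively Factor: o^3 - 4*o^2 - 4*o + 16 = (o + 2)*(o^2 - 6*o + 8) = (o - 4)*(o + 2)*(o - 2)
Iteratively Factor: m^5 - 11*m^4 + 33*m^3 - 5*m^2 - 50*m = (m)*(m^4 - 11*m^3 + 33*m^2 - 5*m - 50) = m*(m - 5)*(m^3 - 6*m^2 + 3*m + 10) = m*(m - 5)^2*(m^2 - m - 2) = m*(m - 5)^2*(m - 2)*(m + 1)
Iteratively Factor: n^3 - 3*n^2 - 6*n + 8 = (n - 4)*(n^2 + n - 2) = (n - 4)*(n + 2)*(n - 1)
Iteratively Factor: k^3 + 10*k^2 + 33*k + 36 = (k + 3)*(k^2 + 7*k + 12) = (k + 3)^2*(k + 4)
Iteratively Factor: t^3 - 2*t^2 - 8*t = (t + 2)*(t^2 - 4*t) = t*(t + 2)*(t - 4)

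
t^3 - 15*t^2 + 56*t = t*(t - 8)*(t - 7)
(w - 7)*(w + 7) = w^2 - 49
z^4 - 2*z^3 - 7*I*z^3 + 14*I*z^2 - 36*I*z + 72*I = (z - 2)*(z - 6*I)*(z - 3*I)*(z + 2*I)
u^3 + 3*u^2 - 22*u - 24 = (u - 4)*(u + 1)*(u + 6)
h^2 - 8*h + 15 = (h - 5)*(h - 3)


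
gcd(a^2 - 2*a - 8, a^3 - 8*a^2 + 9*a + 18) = 1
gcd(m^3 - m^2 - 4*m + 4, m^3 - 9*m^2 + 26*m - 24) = m - 2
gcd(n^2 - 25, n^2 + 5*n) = n + 5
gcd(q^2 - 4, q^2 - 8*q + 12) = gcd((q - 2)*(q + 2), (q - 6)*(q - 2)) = q - 2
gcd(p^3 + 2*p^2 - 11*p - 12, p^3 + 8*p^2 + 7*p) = p + 1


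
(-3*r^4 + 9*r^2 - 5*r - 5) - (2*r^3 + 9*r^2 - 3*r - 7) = -3*r^4 - 2*r^3 - 2*r + 2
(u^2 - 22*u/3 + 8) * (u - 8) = u^3 - 46*u^2/3 + 200*u/3 - 64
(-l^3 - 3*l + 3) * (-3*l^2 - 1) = 3*l^5 + 10*l^3 - 9*l^2 + 3*l - 3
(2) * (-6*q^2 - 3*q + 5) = -12*q^2 - 6*q + 10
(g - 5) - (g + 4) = -9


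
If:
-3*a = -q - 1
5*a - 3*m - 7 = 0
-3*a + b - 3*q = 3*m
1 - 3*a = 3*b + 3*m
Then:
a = 38/59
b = 56/59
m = -223/177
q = 55/59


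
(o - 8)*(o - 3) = o^2 - 11*o + 24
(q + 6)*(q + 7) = q^2 + 13*q + 42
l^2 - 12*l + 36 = (l - 6)^2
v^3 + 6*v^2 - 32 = (v - 2)*(v + 4)^2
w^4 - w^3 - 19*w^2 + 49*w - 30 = (w - 3)*(w - 2)*(w - 1)*(w + 5)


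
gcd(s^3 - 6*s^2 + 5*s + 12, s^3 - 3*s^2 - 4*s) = s^2 - 3*s - 4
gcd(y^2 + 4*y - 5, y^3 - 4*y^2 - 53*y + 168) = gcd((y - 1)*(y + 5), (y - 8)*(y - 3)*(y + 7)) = 1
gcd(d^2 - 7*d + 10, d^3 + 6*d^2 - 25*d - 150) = d - 5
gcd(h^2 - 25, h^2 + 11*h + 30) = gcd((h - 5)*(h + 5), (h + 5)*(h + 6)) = h + 5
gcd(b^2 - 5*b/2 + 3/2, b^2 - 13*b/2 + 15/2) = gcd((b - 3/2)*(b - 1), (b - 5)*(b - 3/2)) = b - 3/2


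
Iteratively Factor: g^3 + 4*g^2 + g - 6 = (g + 2)*(g^2 + 2*g - 3) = (g + 2)*(g + 3)*(g - 1)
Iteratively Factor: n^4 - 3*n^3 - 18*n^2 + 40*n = (n)*(n^3 - 3*n^2 - 18*n + 40) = n*(n + 4)*(n^2 - 7*n + 10) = n*(n - 5)*(n + 4)*(n - 2)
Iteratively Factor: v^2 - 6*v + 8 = (v - 2)*(v - 4)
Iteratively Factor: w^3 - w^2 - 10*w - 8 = (w - 4)*(w^2 + 3*w + 2) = (w - 4)*(w + 1)*(w + 2)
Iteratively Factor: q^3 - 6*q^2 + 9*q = (q)*(q^2 - 6*q + 9) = q*(q - 3)*(q - 3)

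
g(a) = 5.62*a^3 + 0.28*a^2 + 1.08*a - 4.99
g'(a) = 16.86*a^2 + 0.56*a + 1.08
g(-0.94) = -10.43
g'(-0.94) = 15.45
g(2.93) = 141.94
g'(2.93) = 147.46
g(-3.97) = -356.51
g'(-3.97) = 264.59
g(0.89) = 0.15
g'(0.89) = 14.93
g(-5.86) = -1132.62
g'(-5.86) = 576.76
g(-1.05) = -12.32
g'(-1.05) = 19.08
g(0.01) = -4.98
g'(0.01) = 1.09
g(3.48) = 239.01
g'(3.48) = 207.21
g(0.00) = -4.99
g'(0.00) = 1.08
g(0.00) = -4.99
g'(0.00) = 1.08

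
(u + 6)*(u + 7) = u^2 + 13*u + 42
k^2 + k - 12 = (k - 3)*(k + 4)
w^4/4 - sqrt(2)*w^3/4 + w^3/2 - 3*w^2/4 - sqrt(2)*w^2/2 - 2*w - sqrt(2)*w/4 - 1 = (w/2 + 1/2)*(w/2 + sqrt(2)/2)*(w + 1)*(w - 2*sqrt(2))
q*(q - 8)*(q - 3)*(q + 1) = q^4 - 10*q^3 + 13*q^2 + 24*q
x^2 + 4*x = x*(x + 4)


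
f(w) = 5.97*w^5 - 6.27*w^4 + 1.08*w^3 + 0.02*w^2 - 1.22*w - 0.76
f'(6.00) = 33383.98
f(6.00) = 38522.72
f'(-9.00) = 214390.03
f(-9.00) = -394435.48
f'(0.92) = 3.41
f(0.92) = -1.58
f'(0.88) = 2.13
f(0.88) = -1.69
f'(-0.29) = -0.14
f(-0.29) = -0.49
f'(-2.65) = 1960.22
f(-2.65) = -1106.89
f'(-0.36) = 0.86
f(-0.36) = -0.51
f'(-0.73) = 18.71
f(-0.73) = -3.30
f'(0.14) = -1.21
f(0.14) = -0.93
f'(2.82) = 1349.95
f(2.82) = 688.34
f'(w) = 29.85*w^4 - 25.08*w^3 + 3.24*w^2 + 0.04*w - 1.22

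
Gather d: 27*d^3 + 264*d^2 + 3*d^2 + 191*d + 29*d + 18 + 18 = 27*d^3 + 267*d^2 + 220*d + 36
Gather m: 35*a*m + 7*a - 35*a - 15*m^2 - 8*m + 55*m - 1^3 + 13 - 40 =-28*a - 15*m^2 + m*(35*a + 47) - 28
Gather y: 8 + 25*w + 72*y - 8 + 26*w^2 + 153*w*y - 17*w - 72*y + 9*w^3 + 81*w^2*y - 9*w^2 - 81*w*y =9*w^3 + 17*w^2 + 8*w + y*(81*w^2 + 72*w)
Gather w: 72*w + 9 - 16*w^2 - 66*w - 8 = -16*w^2 + 6*w + 1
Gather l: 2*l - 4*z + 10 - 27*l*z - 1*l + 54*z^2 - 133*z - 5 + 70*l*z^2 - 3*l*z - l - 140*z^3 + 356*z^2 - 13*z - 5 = l*(70*z^2 - 30*z) - 140*z^3 + 410*z^2 - 150*z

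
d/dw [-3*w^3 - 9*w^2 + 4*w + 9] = -9*w^2 - 18*w + 4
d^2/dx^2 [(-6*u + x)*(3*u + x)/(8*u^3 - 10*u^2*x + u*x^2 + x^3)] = 2*(-1832*u^6 + 1044*u^5*x + 606*u^4*x^2 - 223*u^3*x^3 - 87*u^2*x^4 - 9*u*x^5 + x^6)/(512*u^9 - 1920*u^8*x + 2592*u^7*x^2 - 1288*u^6*x^3 - 156*u^5*x^4 + 318*u^4*x^5 - 35*u^3*x^6 - 27*u^2*x^7 + 3*u*x^8 + x^9)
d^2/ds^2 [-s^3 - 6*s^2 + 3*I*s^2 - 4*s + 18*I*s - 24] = -6*s - 12 + 6*I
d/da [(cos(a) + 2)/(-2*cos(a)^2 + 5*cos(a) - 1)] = (-8*cos(a) - cos(2*a) + 10)*sin(a)/(-5*cos(a) + cos(2*a) + 2)^2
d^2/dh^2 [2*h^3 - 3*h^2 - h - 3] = 12*h - 6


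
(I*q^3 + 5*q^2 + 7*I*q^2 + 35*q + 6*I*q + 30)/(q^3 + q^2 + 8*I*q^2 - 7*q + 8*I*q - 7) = (I*q^2 + q*(5 + 6*I) + 30)/(q^2 + 8*I*q - 7)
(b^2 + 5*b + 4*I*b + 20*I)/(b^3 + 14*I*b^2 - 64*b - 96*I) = (b + 5)/(b^2 + 10*I*b - 24)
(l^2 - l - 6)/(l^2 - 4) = (l - 3)/(l - 2)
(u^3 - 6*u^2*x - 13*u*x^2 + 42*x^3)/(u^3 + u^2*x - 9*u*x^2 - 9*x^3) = (-u^2 + 9*u*x - 14*x^2)/(-u^2 + 2*u*x + 3*x^2)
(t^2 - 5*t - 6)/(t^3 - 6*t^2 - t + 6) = 1/(t - 1)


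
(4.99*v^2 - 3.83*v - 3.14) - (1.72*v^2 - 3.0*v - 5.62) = 3.27*v^2 - 0.83*v + 2.48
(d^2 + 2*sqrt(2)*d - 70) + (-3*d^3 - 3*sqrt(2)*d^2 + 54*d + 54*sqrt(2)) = -3*d^3 - 3*sqrt(2)*d^2 + d^2 + 2*sqrt(2)*d + 54*d - 70 + 54*sqrt(2)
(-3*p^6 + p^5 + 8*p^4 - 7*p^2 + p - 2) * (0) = 0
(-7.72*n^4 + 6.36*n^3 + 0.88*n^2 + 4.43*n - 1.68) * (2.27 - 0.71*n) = 5.4812*n^5 - 22.04*n^4 + 13.8124*n^3 - 1.1477*n^2 + 11.2489*n - 3.8136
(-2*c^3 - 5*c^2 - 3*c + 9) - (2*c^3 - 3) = -4*c^3 - 5*c^2 - 3*c + 12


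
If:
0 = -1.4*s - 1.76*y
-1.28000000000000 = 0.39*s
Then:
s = -3.28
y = 2.61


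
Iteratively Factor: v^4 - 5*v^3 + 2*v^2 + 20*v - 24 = (v - 3)*(v^3 - 2*v^2 - 4*v + 8) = (v - 3)*(v + 2)*(v^2 - 4*v + 4) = (v - 3)*(v - 2)*(v + 2)*(v - 2)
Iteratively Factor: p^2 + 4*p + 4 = (p + 2)*(p + 2)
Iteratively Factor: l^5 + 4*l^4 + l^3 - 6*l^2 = (l + 3)*(l^4 + l^3 - 2*l^2) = l*(l + 3)*(l^3 + l^2 - 2*l) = l*(l + 2)*(l + 3)*(l^2 - l) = l*(l - 1)*(l + 2)*(l + 3)*(l)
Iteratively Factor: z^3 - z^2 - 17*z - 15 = (z + 1)*(z^2 - 2*z - 15) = (z - 5)*(z + 1)*(z + 3)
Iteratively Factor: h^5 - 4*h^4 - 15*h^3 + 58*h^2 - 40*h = (h)*(h^4 - 4*h^3 - 15*h^2 + 58*h - 40) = h*(h - 2)*(h^3 - 2*h^2 - 19*h + 20) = h*(h - 2)*(h + 4)*(h^2 - 6*h + 5) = h*(h - 5)*(h - 2)*(h + 4)*(h - 1)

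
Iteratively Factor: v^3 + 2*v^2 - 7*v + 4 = (v - 1)*(v^2 + 3*v - 4) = (v - 1)^2*(v + 4)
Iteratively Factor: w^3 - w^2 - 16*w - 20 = (w - 5)*(w^2 + 4*w + 4) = (w - 5)*(w + 2)*(w + 2)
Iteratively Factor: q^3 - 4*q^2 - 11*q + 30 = (q - 2)*(q^2 - 2*q - 15) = (q - 5)*(q - 2)*(q + 3)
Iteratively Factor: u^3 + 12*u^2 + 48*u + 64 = (u + 4)*(u^2 + 8*u + 16) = (u + 4)^2*(u + 4)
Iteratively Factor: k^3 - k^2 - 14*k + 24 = (k - 2)*(k^2 + k - 12) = (k - 3)*(k - 2)*(k + 4)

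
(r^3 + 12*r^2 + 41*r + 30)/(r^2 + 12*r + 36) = (r^2 + 6*r + 5)/(r + 6)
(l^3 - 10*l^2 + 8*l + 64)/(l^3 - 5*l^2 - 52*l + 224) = (l + 2)/(l + 7)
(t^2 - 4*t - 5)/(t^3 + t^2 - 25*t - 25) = 1/(t + 5)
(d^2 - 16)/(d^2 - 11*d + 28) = (d + 4)/(d - 7)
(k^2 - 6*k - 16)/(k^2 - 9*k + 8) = (k + 2)/(k - 1)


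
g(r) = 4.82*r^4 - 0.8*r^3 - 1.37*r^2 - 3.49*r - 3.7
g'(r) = 19.28*r^3 - 2.4*r^2 - 2.74*r - 3.49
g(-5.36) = 4077.22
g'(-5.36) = -3026.69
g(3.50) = 656.30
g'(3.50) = 784.15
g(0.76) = -5.89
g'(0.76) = 1.50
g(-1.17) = 8.82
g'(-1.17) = -34.45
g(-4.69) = 2397.12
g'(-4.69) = -2032.39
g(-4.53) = 2088.10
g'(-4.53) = -1832.59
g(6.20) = 6853.53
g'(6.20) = 4482.23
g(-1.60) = 33.24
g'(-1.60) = -84.22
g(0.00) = -3.70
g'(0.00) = -3.49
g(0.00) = -3.70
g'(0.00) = -3.49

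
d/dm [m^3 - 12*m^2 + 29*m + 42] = 3*m^2 - 24*m + 29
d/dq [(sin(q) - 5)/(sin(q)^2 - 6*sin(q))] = (-cos(q) + 10/tan(q) - 30*cos(q)/sin(q)^2)/(sin(q) - 6)^2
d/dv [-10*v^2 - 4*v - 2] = -20*v - 4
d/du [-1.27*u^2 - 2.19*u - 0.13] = -2.54*u - 2.19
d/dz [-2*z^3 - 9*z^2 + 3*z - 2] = -6*z^2 - 18*z + 3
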